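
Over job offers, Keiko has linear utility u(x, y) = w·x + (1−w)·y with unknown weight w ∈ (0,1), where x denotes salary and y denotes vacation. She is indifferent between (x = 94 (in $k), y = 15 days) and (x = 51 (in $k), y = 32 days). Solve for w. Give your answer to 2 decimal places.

Equating utilities: w·94 + (1−w)·15 = w·51 + (1−w)·32.
Rearranging, 43·w − 17·(1−w) = 0.
So w/(1−w) = 17/43 = 0.3953, giving w = 17/(43+17) = 0.28.

w = 0.28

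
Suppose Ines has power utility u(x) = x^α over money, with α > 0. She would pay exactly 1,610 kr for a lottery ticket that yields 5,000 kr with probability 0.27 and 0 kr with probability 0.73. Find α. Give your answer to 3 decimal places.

α ≈ 1.155

EU(lottery) = 0.27·5000^α + 0.73·0 = 0.27·5000^α.
Equating: 1610^α = 0.27·5000^α, i.e. 0.3220^α = 0.27.
Taking logs: α·ln(1610/5000) = ln(0.27), so α = -1.309333 / -1.133204 ≈ 1.155.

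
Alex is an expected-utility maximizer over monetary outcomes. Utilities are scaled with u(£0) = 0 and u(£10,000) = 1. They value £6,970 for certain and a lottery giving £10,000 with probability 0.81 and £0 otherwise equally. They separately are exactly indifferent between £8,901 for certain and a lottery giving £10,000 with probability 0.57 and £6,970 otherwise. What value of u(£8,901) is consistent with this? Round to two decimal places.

The first gamble pins u(£6,970): it must equal 0.81·1 + 0.19·0 = 0.81.
Chaining: u(£8,901) = 0.57·1.00 + 0.43·0.81 = 0.9183.

0.92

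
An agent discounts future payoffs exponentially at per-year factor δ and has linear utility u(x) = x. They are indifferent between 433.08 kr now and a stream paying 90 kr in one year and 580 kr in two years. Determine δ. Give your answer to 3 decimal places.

Present value of the stream is 90·δ + 580·δ². Indifference gives 90δ + 580δ² = 433.08.
So 580δ² + 90δ − 433.08 = 0.
The positive root is δ = [−90 + √(90² + 4·580·433.08)] / (2·580) = (−90 + 1006.402)/1160 ≈ 0.790.

δ ≈ 0.790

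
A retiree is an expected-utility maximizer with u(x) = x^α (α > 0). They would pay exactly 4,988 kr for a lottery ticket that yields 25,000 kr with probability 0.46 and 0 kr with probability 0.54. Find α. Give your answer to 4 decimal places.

Since u(0) = 0, the lottery's EU is 0.46·25000^α.
Equating: 4988^α = 0.46·25000^α, i.e. 0.1995^α = 0.46.
Taking logs: α·ln(4988/25000) = ln(0.46), so α = -0.7765288 / -1.6118408 ≈ 0.4818.

α ≈ 0.4818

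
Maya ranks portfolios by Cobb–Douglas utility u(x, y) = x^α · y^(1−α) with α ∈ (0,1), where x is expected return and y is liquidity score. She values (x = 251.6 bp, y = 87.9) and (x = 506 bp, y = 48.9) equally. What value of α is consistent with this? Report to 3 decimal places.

The Cobb–Douglas utilities coincide, so 251.6^α·87.9^(1−α) = 506^α·48.9^(1−α).
Rearrange to (251.6/506)^α = (48.9/87.9)^(1−α) and take logs: α·-0.698696 = (1−α)·-0.586422.
Thus α·(-1.285118) = -0.586422, so α = -0.586422/-1.285118 ≈ 0.456.

α ≈ 0.456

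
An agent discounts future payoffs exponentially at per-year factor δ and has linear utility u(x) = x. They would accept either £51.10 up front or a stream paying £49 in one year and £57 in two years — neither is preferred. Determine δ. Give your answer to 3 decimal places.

Present value of the stream is 49·δ + 57·δ². Indifference gives 49δ + 57δ² = 51.10.
Rearranged: 57δ² + 49δ − 51.10 = 0.
The positive root is δ = [−49 + √(49² + 4·57·51.10)] / (2·57) = (−49 + 118.540)/114 ≈ 0.610.

δ ≈ 0.610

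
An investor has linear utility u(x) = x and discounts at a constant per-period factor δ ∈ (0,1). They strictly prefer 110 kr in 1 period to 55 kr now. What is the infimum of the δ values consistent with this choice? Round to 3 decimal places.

δ > 0.500

Under u(x) = x this choice says 55 < δ·110.
So δ > 55/110 = 0.50000.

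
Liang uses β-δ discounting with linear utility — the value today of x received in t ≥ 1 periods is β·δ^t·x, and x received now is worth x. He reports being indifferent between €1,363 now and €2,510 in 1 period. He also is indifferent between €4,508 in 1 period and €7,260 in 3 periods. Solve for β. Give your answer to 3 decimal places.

Both payoffs in the second observation are in the future, so β drops out: δ^1·4508 = δ^3·7260 ⇒ δ^2 = 4508/7260 = 0.62094, so δ = 0.78800.
Substituting δ into 1363 = β·δ·2510: β = 1363/(1977.868) ≈ 0.689.

β ≈ 0.689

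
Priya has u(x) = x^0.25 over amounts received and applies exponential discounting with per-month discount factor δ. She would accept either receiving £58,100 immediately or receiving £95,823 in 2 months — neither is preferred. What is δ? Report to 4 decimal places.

δ ≈ 0.9394

Indifference means u(58100) = δ^2 · u(95823), so δ^2 = u(58100)/u(95823).
With u(x) = x^0.25: δ^2 = 58100^0.25/95823^0.25 = (58100/95823)^0.25 = 0.88242.
So δ = 0.88242^(1/2) ≈ 0.9394.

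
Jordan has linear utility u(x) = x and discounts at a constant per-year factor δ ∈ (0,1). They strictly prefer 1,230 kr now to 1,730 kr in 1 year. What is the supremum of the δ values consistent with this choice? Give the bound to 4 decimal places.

Under u(x) = x this choice says 1230 > δ·1730.
Dividing through by 1730 gives δ < 0.71098.

δ < 0.7110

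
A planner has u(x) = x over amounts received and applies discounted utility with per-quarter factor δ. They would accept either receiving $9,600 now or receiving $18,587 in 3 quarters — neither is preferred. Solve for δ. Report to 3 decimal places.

δ ≈ 0.802

Equating discounted utilities: u(9600) = δ^3·u(18587) ⇒ δ^3 = u(9600)/u(18587).
With u(x) = x: δ^3 = 9600/18587 = 0.51649.
So δ = 0.51649^(1/3) ≈ 0.802.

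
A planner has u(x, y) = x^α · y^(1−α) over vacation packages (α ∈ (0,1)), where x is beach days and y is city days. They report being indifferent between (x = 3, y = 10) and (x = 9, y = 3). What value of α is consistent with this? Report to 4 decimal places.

Indifference: 3^α · 10^(1−α) = 9^α · 3^(1−α).
Taking logs: α·ln 3 + (1−α)·ln 10 = α·ln 9 + (1−α)·ln 3, i.e. α·-1.0986123 = (1−α)·-1.2039728.
Thus α·(-2.3025851) = -1.2039728, so α = -1.2039728/-2.3025851 ≈ 0.5229.

α ≈ 0.5229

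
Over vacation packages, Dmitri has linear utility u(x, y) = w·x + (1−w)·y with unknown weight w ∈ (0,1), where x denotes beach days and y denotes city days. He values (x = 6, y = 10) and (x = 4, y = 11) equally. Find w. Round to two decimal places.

Indifference: w·6 + (1−w)·10 = w·4 + (1−w)·11.
Collecting terms: w·2 = (1−w)·1.
So w/(1−w) = 1/2 = 0.5000, giving w = 1/(2+1) = 0.33.

w = 0.33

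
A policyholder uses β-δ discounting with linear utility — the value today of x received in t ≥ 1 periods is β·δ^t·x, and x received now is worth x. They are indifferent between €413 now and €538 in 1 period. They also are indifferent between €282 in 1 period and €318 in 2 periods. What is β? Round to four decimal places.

Both payoffs in the second observation are in the future, so β drops out: δ^1·282 = δ^2·318 ⇒ δ = 282/318 = 0.88679.
The first indifference: 413 = β·δ·538, so β = 413/(δ·538) = 413/(0.88679·538) ≈ 0.8657.

β ≈ 0.8657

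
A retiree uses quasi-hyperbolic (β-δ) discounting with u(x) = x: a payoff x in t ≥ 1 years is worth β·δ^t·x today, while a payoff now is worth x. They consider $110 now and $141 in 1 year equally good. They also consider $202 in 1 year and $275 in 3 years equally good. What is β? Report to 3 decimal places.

Both payoffs in the second observation are in the future, so β drops out: δ^1·202 = δ^3·275 ⇒ δ^2 = 202/275 = 0.73455, so δ = 0.85706.
Now use the now-vs-future pair: 110 = β·δ·141 gives β = 110/(0.85706·141) ≈ 0.910.

β ≈ 0.910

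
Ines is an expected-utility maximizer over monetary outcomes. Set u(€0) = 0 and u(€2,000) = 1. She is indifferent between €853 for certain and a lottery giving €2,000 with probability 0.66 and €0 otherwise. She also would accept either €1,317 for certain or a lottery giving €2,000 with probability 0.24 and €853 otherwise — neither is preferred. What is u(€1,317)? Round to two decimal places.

0.74

From the first indifference, u(€853) = 0.66·u(€2,000) + 0.34·u(€0) = 0.66·1 + 0.34·0 = 0.66.
The second indifference gives u(€1,317) = 0.24·u(€2,000) + 0.76·u(€853) = 0.24·1.00 + 0.76·0.66 = 0.7416.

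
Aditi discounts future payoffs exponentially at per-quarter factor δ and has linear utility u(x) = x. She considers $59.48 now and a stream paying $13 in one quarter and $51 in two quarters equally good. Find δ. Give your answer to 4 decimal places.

δ ≈ 0.9600

The stream is worth 13δ + 51δ² today, so 13δ + 51δ² = 59.48.
Rearranged: 51δ² + 13δ − 59.48 = 0.
δ = (−13 + √(13² + 4·51·59.48)) / (2·51) = (−13 + √12302.92) / 102 ≈ 0.9600.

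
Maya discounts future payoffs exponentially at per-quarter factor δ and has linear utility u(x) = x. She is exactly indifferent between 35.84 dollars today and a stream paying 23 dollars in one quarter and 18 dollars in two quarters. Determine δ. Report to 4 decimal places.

The stream is worth 23δ + 18δ² today, so 23δ + 18δ² = 35.84.
That is, 18δ² + 23δ − 35.84 = 0, a quadratic in δ.
δ = (−23 + √(23² + 4·18·35.84)) / (2·18) = (−23 + √3109.48) / 36 ≈ 0.9101.

δ ≈ 0.9101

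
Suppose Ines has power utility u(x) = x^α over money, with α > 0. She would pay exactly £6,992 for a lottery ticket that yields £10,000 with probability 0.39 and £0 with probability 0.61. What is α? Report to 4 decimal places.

α ≈ 2.6315

The lottery's expected utility is 0.39·u(10000) + 0.61·u(0) = 0.39·10000^α (since u(0) = 0 for α > 0).
Equating: 6992^α = 0.39·10000^α, i.e. 0.6992^α = 0.39.
Take logs: α = ln 0.39 / ln(6992/10000) ≈ 2.631526.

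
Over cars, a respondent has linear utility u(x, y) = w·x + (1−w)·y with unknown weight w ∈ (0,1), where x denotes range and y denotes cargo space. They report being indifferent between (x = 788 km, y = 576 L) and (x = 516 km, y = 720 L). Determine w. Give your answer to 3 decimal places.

Indifference: w·788 + (1−w)·576 = w·516 + (1−w)·720.
w·(788−516) = (1−w)·(720−576), i.e. w·272 = (1−w)·144.
Hence w = 144/(272+144) = 144/416 = 0.346.

w = 0.346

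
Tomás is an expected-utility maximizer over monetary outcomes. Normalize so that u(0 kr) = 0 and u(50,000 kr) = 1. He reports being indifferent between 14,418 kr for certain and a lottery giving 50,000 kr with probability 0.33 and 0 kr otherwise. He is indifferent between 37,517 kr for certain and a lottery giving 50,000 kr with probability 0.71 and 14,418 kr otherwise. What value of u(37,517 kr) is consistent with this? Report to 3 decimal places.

First, u(14,418 kr) = 0.33·u(50,000 kr) + 0.67·u(0 kr) = 0.33.
The second indifference gives u(37,517 kr) = 0.71·u(50,000 kr) + 0.29·u(14,418 kr) = 0.71·1.00 + 0.29·0.33 = 0.8057.

0.806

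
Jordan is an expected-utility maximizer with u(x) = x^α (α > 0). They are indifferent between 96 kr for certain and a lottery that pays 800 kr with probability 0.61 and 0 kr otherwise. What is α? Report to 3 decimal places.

α ≈ 0.233

EU(lottery) = 0.61·800^α + 0.39·0 = 0.61·800^α.
Equating: 96^α = 0.61·800^α, i.e. 0.1200^α = 0.61.
α = ln(0.61) / ln(96/800) = -0.494296/-2.120264 ≈ 0.233.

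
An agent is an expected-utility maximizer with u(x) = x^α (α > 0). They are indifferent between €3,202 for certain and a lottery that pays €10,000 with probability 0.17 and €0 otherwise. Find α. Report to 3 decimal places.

EU(lottery) = 0.17·10000^α + 0.83·0 = 0.17·10000^α.
Equating: 3202^α = 0.17·10000^α, i.e. 0.3202^α = 0.17.
Take logs: α = ln 0.17 / ln(3202/10000) ≈ 1.55597.

α ≈ 1.556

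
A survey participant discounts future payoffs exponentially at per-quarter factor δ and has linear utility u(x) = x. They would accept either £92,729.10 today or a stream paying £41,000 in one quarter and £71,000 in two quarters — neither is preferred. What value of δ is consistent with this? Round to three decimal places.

δ ≈ 0.890

The stream is worth 41000δ + 71000δ² today, so 41000δ + 71000δ² = 92729.10.
So 71000δ² + 41000δ − 92729.10 = 0.
By the quadratic formula (taking the positive root), δ = (−41000 + √28016064400.00) / 142000 ≈ 0.890.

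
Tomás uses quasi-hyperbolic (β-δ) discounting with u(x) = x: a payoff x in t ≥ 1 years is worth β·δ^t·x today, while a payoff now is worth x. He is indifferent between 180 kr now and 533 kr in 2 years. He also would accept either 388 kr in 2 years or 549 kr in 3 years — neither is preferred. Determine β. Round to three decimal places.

β ≈ 0.676

Both payoffs in the second observation are in the future, so β drops out: δ^2·388 = δ^3·549 ⇒ δ = 388/549 = 0.70674.
The first indifference: 180 = β·δ^2·533, so β = 180/(δ^2·533) = 180/(0.49948·533) ≈ 0.676.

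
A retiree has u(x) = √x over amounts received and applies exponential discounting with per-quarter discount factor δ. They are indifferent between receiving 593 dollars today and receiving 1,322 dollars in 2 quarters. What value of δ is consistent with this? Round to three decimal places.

δ ≈ 0.818

Indifference means u(593) = δ^2 · u(1322), so δ^2 = u(593)/u(1322).
With u(x) = √x: δ^2 = √593/√1322 = √(593/1322) = 0.66975.
Hence δ = (0.66975)^(1/2) = 0.81838.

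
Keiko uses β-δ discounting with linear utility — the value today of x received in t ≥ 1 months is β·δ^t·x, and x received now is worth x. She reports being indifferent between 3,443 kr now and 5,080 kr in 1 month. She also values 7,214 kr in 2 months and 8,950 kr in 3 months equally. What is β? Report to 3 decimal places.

From the later pair, β·δ^2·7214 = β·δ^3·8950; dividing through, δ = 7214/8950 = 0.80603.
The first indifference: 3443 = β·δ·5080, so β = 3443/(δ·5080) = 3443/(0.80603·5080) ≈ 0.841.

β ≈ 0.841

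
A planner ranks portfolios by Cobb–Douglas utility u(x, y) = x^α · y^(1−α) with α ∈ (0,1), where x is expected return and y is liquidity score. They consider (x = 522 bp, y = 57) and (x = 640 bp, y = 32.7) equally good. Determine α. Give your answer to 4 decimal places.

α ≈ 0.7317

Set the two utilities equal: 522^α·57^(1−α) = 640^α·32.7^(1−α).
Rearrange to (522/640)^α = (32.7/57)^(1−α) and take logs: α·-0.2038006 = (1−α)·-0.5556762.
With A = -0.2038006 and B = -0.5556762: α·A = (1−α)·B, so α = B/(A+B) = -0.5556762/-0.7594768 ≈ 0.7317.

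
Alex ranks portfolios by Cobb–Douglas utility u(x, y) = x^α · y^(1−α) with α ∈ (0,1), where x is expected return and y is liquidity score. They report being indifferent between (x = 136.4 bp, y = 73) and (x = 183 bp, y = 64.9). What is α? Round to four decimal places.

Set the two utilities equal: 136.4^α·73^(1−α) = 183^α·64.9^(1−α).
Taking logs: α·ln 136.4 + (1−α)·ln 73 = α·ln 183 + (1−α)·ln 64.9, i.e. α·-0.2938944 = (1−α)·-0.1176118.
Thus α·(-0.4115062) = -0.1176118, so α = -0.1176118/-0.4115062 ≈ 0.2858.

α ≈ 0.2858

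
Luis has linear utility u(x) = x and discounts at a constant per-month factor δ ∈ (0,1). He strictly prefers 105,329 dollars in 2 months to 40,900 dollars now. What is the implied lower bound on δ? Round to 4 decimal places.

Under u(x) = x this choice says 40900 < δ^2·105329.
Dividing by 105329: δ^2 > 0.38831. Both sides are positive, so the square root keeps the direction.
δ > (40900/105329)^(1/2) ≈ 0.6231.

δ > 0.6231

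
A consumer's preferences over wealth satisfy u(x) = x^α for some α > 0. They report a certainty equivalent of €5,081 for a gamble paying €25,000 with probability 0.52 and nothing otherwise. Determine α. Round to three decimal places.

α ≈ 0.410

EU(lottery) = 0.52·25000^α + 0.48·0 = 0.52·25000^α.
Indifference: 5081^α = 0.52·25000^α, so (5081/25000)^α = 0.52.
Taking logs: α·ln(5081/25000) = ln(0.52), so α = -0.653926 / -1.593368 ≈ 0.410.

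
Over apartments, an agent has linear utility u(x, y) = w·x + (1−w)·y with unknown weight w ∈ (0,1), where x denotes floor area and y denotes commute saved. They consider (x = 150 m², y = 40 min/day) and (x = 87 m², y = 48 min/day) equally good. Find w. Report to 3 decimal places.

w = 0.113

u(150,40) = u(87,48) means w·150 + (1−w)·40 = w·87 + (1−w)·48.
w·(150−87) = (1−w)·(48−40), i.e. w·63 = (1−w)·8.
So w/(1−w) = 8/63 = 0.1270, giving w = 8/(63+8) = 0.113.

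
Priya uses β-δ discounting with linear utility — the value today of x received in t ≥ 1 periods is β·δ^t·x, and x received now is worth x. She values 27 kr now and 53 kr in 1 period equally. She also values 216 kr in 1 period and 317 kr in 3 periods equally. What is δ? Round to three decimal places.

δ ≈ 0.825

From the later pair, β·δ^1·216 = β·δ^3·317; dividing through, δ^2 = 216/317 = 0.68139, so δ = 0.82546.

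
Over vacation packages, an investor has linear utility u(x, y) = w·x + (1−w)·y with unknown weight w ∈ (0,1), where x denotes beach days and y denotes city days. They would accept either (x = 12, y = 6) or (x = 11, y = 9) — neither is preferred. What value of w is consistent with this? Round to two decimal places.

w = 0.75

u(12,6) = u(11,9) means w·12 + (1−w)·6 = w·11 + (1−w)·9.
Collecting terms: w·1 = (1−w)·3.
The marginal rate of substitution is 3/1, so w = 3/(1+3) = 0.75.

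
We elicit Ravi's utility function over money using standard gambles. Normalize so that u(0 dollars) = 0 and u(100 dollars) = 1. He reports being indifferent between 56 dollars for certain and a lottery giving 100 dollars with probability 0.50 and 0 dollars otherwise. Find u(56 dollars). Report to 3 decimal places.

0.500

The indifference gives u(56 dollars) = 0.50·u(100 dollars) + 0.50·u(0 dollars) = 0.50·1 + 0.50·0 = 0.50.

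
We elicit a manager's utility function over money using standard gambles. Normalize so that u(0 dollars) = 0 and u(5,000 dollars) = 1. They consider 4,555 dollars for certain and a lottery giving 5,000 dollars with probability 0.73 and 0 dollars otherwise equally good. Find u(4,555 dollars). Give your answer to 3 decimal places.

0.730

By the standard-gamble method, u(4,555 dollars) is just the indifference probability on the best outcome: 0.73.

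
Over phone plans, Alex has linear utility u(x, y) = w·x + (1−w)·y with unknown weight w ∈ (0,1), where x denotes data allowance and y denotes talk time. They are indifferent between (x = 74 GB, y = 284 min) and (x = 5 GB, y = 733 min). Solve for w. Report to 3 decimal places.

Indifference: w·74 + (1−w)·284 = w·5 + (1−w)·733.
Collecting terms: w·69 = (1−w)·449.
The marginal rate of substitution is 449/69, so w = 449/(69+449) = 0.867.

w = 0.867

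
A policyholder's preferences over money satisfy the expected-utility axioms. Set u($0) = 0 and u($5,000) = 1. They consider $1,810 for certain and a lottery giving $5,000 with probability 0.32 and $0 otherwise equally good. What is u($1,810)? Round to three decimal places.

0.320

u($1,810) equals the lottery's expected utility: 0.32·1 + 0.68·0 = 0.32.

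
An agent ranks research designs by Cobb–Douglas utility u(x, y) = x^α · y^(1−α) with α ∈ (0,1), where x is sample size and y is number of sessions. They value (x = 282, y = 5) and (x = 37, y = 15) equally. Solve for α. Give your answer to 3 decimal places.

α ≈ 0.351

Indifference: 282^α · 5^(1−α) = 37^α · 15^(1−α).
Taking logs: α·ln 282 + (1−α)·ln 5 = α·ln 37 + (1−α)·ln 15, i.e. α·2.030989 = (1−α)·1.098612.
So α/(1−α) = (1.098612)/(2.030989) = 0.540925, and α = 0.540925/1.540925 ≈ 0.351.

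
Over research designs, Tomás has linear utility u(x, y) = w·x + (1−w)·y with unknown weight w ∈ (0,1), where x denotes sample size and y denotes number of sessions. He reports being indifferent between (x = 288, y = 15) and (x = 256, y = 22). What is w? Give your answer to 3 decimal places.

u(288,15) = u(256,22) means w·288 + (1−w)·15 = w·256 + (1−w)·22.
Rearranging, 32·w − 7·(1−w) = 0.
Hence w = 7/(32+7) = 7/39 = 0.179.

w = 0.179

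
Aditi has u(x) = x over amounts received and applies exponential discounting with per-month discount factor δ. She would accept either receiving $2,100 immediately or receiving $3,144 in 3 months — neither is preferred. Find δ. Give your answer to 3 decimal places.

The payoff in 3 months is discounted by δ^3, so u(2100) = δ^3·u(3144) and δ^3 = u(2100)/u(3144).
With u(x) = x: δ^3 = 2100/3144 = 0.66794.
Taking the cube root: δ = 0.66794^(1/3) ≈ 0.874.

δ ≈ 0.874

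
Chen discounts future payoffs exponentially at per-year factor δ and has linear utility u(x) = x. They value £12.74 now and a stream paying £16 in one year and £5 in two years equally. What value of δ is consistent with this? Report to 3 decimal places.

δ ≈ 0.660

Present value of the stream is 16·δ + 5·δ². Indifference gives 16δ + 5δ² = 12.74.
Rearranged: 5δ² + 16δ − 12.74 = 0.
The positive root is δ = [−16 + √(16² + 4·5·12.74)] / (2·5) = (−16 + 22.601)/10 ≈ 0.660.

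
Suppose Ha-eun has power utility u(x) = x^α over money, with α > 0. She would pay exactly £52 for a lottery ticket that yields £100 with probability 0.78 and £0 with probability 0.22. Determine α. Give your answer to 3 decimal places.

α ≈ 0.380

Since u(0) = 0, the lottery's EU is 0.78·100^α.
Setting u(52) equal to that: 52^α = 0.78·100^α ⇒ (52/100)^α = 0.78.
Take logs: α = ln 0.78 / ln(52/100) ≈ 0.37995.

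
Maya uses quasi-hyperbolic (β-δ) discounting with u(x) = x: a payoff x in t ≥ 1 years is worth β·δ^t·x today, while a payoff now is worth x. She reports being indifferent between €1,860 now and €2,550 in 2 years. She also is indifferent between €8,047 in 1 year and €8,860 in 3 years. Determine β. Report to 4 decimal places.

The second indifference involves only future payoffs, so β cancels: β·δ^1·8047 = β·δ^3·8860, giving δ^2 = 8047/8860 = 0.90824, so δ = 0.95302.
Now use the now-vs-future pair: 1860 = β·δ^2·2550 gives β = 1860/(0.90824·2550) ≈ 0.8031.

β ≈ 0.8031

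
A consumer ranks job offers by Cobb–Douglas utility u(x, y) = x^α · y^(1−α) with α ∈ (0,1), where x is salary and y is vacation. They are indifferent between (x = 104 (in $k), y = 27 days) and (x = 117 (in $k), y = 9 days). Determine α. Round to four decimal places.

α ≈ 0.9032

Indifference: 104^α · 27^(1−α) = 117^α · 9^(1−α).
Taking logs: α·ln 104 + (1−α)·ln 27 = α·ln 117 + (1−α)·ln 9, i.e. α·-0.1177830 = (1−α)·-1.0986123.
Thus α·(-1.2163953) = -1.0986123, so α = -1.0986123/-1.2163953 ≈ 0.9032.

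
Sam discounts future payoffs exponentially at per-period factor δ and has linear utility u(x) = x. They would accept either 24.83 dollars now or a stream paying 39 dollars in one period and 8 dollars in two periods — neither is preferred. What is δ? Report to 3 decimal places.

Present value of the stream is 39·δ + 8·δ². Indifference gives 39δ + 8δ² = 24.83.
So 8δ² + 39δ − 24.83 = 0.
The positive root is δ = [−39 + √(39² + 4·8·24.83)] / (2·8) = (−39 + 48.120)/16 ≈ 0.570.

δ ≈ 0.570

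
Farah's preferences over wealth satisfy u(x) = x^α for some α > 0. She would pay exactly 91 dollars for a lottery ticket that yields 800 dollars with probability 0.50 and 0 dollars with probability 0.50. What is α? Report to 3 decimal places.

α ≈ 0.319

EU(lottery) = 0.50·800^α + 0.50·0 = 0.50·800^α.
Setting u(91) equal to that: 91^α = 0.50·800^α ⇒ (91/800)^α = 0.50.
Take logs: α = ln 0.50 / ln(91/800) ≈ 0.31887.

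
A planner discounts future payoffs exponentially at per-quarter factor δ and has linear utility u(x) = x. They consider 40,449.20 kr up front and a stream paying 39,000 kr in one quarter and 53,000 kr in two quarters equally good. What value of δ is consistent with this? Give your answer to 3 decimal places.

Equating present values: 40449.20 = 39000δ + 53000δ².
That is, 53000δ² + 39000δ − 40449.20 = 0, a quadratic in δ.
δ = (−39000 + √(39000² + 4·53000·40449.20)) / (2·53000) = (−39000 + √10096230400.00) / 106000 ≈ 0.580.

δ ≈ 0.580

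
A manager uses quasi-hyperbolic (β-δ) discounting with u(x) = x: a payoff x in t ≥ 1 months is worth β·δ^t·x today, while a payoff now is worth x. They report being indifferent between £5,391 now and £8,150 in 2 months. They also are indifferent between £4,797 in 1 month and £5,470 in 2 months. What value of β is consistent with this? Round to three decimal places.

β ≈ 0.860

Both payoffs in the second observation are in the future, so β drops out: δ^1·4797 = δ^2·5470 ⇒ δ = 4797/5470 = 0.87697.
The first indifference: 5391 = β·δ^2·8150, so β = 5391/(δ^2·8150) = 5391/(0.76907·8150) ≈ 0.860.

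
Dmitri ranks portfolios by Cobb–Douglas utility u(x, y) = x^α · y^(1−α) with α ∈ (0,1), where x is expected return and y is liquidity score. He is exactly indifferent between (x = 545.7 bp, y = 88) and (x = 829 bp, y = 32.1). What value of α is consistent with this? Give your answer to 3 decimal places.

α ≈ 0.707

Indifference: 545.7^α · 88^(1−α) = 829^α · 32.1^(1−α).
Taking logs: α·ln 545.7 + (1−α)·ln 88 = α·ln 829 + (1−α)·ln 32.1, i.e. α·-0.418151 = (1−α)·-1.008481.
So α/(1−α) = (-1.008481)/(-0.418151) = 2.411763, and α = 2.411763/3.411763 ≈ 0.707.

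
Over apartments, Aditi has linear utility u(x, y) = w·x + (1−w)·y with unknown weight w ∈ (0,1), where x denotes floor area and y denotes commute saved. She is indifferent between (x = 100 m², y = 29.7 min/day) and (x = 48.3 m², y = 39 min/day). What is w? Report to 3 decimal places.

w = 0.152

Indifference: w·100 + (1−w)·29.7 = w·48.3 + (1−w)·39.
w·(100−48.3) = (1−w)·(39−29.7), i.e. w·51.7 = (1−w)·9.3.
So w/(1−w) = 9.3/51.7 = 0.1799, giving w = 9.3/(51.7+9.3) = 0.152.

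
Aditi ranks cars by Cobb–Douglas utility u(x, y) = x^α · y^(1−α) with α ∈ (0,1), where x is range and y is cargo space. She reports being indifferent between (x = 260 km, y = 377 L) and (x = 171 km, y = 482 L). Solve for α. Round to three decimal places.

α ≈ 0.370

The Cobb–Douglas utilities coincide, so 260^α·377^(1−α) = 171^α·482^(1−α).
(260/171)^α = (482/377)^(1−α); take logs: α·ln(260/171) = (1−α)·ln(482/377), i.e. α·0.419018 = (1−α)·0.245699.
Thus α·(0.664717) = 0.245699, so α = 0.245699/0.664717 ≈ 0.370.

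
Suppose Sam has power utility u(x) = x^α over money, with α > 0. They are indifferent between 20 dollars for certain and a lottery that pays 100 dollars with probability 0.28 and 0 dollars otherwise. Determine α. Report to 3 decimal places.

α ≈ 0.791

Since u(0) = 0, the lottery's EU is 0.28·100^α.
Equating: 20^α = 0.28·100^α, i.e. 0.2000^α = 0.28.
Taking logs: α·ln(20/100) = ln(0.28), so α = -1.272966 / -1.609438 ≈ 0.791.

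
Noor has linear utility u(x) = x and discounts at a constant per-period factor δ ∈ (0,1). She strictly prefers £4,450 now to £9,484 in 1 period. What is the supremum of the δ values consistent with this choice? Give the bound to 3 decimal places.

δ < 0.469

Under u(x) = x this choice says 4450 > δ·9484.
So δ < 4450/9484 = 0.46921.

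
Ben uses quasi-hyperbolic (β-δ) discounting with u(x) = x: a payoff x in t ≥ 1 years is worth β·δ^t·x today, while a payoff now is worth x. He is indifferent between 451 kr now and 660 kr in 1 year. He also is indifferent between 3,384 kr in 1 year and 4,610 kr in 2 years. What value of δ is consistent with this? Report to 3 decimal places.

The second indifference involves only future payoffs, so β cancels: β·δ^1·3384 = β·δ^2·4610, giving δ = 3384/4610 = 0.73406.

δ ≈ 0.734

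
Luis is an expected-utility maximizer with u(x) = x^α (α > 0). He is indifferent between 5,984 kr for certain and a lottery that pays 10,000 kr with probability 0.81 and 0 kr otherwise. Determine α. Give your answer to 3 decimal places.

The lottery's expected utility is 0.81·u(10000) + 0.19·u(0) = 0.81·10000^α (since u(0) = 0 for α > 0).
Equating: 5984^α = 0.81·10000^α, i.e. 0.5984^α = 0.81.
Taking logs: α·ln(5984/10000) = ln(0.81), so α = -0.210721 / -0.513496 ≈ 0.410.

α ≈ 0.410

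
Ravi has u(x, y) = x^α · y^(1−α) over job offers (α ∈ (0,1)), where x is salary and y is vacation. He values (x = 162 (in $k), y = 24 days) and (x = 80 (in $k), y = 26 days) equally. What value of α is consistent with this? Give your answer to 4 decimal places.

The Cobb–Douglas utilities coincide, so 162^α·24^(1−α) = 80^α·26^(1−α).
Rearrange to (162/80)^α = (26/24)^(1−α) and take logs: α·0.7055697 = (1−α)·0.0800427.
So α/(1−α) = (0.0800427)/(0.7055697) = 0.1134441, and α = 0.1134441/1.1134441 ≈ 0.1019.

α ≈ 0.1019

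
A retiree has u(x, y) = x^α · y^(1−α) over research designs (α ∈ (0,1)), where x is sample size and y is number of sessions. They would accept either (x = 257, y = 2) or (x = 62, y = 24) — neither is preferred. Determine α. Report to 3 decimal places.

Indifference: 257^α · 2^(1−α) = 62^α · 24^(1−α).
Rearrange to (257/62)^α = (24/2)^(1−α) and take logs: α·1.421942 = (1−α)·2.484907.
With A = 1.421942 and B = 2.484907: α·A = (1−α)·B, so α = B/(A+B) = 2.484907/3.906849 ≈ 0.636.

α ≈ 0.636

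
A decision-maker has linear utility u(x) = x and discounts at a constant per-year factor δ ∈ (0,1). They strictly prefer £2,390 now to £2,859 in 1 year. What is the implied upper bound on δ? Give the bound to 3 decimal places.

Comparing present values: 2390 > δ·2859.
Dividing through by 2859 gives δ < 0.83596.

δ < 0.836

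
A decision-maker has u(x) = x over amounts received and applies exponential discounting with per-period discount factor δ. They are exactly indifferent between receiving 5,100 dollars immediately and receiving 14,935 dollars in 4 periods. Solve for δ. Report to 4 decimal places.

δ ≈ 0.7644

The payoff in 4 periods is discounted by δ^4, so u(5100) = δ^4·u(14935) and δ^4 = u(5100)/u(14935).
With u(x) = x: δ^4 = 5100/14935 = 0.34148.
Hence δ = (0.34148)^(1/4) = 0.764436.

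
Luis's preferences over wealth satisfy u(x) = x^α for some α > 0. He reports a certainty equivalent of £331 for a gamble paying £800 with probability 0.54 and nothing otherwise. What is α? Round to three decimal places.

The lottery's expected utility is 0.54·u(800) + 0.46·u(0) = 0.54·800^α (since u(0) = 0 for α > 0).
Indifference: 331^α = 0.54·800^α, so (331/800)^α = 0.54.
α = ln(0.54) / ln(331/800) = -0.616186/-0.882493 ≈ 0.698.

α ≈ 0.698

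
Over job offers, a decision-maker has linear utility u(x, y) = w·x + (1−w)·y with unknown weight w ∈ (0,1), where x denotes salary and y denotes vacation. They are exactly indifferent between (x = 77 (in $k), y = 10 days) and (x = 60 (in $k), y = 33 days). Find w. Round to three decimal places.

w = 0.575

Indifference: w·77 + (1−w)·10 = w·60 + (1−w)·33.
w·(77−60) = (1−w)·(33−10), i.e. w·17 = (1−w)·23.
The marginal rate of substitution is 23/17, so w = 23/(17+23) = 0.575.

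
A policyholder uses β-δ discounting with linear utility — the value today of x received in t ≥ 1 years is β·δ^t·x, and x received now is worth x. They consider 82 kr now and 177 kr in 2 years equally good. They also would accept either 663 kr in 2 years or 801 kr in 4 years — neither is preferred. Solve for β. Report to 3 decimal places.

From the later pair, β·δ^2·663 = β·δ^4·801; dividing through, δ^2 = 663/801 = 0.82772, so δ = 0.90979.
Now use the now-vs-future pair: 82 = β·δ^2·177 gives β = 82/(0.82772·177) ≈ 0.560.

β ≈ 0.560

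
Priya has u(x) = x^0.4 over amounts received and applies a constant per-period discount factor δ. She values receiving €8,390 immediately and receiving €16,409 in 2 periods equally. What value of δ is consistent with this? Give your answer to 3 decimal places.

δ ≈ 0.874

Equating discounted utilities: u(8390) = δ^2·u(16409) ⇒ δ^2 = u(8390)/u(16409).
Since u(x) = x^0.4, δ^2 = (8390/16409)^0.4 = 0.51130^0.4 = 0.76467.
Hence δ = (0.76467)^(1/2) = 0.87445.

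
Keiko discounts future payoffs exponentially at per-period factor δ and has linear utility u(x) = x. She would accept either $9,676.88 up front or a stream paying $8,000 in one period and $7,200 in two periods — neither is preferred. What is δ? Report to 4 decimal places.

The stream is worth 8000δ + 7200δ² today, so 8000δ + 7200δ² = 9676.88.
That is, 7200δ² + 8000δ − 9676.88 = 0, a quadratic in δ.
The positive root is δ = [−8000 + √(8000² + 4·7200·9676.88)] / (2·7200) = (−8000 + 18512.000)/14400 ≈ 0.7300.

δ ≈ 0.7300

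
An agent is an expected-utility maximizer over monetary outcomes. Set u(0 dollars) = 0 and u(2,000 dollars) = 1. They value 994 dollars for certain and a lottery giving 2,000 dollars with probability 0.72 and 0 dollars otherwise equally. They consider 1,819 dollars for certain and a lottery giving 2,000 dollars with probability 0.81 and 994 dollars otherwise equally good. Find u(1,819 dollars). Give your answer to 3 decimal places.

First, u(994 dollars) = 0.72·u(2,000 dollars) + 0.28·u(0 dollars) = 0.72.
Chaining: u(1,819 dollars) = 0.81·1.00 + 0.19·0.72 = 0.9468.

0.947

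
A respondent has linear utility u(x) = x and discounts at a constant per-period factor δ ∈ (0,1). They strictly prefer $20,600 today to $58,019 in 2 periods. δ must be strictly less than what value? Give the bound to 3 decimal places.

δ < 0.596

The preference means 20600 > δ^2·58019.
So δ^2 < 20600/58019 = 0.35506; taking the square root of both positive sides preserves the inequality.
δ < (20600/58019)^(1/2) ≈ 0.596.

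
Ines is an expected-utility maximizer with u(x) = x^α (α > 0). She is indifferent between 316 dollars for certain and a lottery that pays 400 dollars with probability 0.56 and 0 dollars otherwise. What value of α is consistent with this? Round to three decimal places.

α ≈ 2.460

Since u(0) = 0, the lottery's EU is 0.56·400^α.
Indifference: 316^α = 0.56·400^α, so (316/400)^α = 0.56.
α = ln(0.56) / ln(316/400) = -0.579818/-0.235722 ≈ 2.460.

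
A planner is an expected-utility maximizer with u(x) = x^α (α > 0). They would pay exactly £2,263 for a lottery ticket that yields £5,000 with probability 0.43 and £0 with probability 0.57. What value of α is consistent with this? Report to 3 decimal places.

The lottery's expected utility is 0.43·u(5000) + 0.57·u(0) = 0.43·5000^α (since u(0) = 0 for α > 0).
Equating: 2263^α = 0.43·5000^α, i.e. 0.4526^α = 0.43.
Take logs: α = ln 0.43 / ln(2263/5000) ≈ 1.06462.

α ≈ 1.065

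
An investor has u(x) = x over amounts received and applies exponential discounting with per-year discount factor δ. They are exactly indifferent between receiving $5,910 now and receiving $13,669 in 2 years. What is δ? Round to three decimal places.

δ ≈ 0.658

The payoff in 2 years is discounted by δ^2, so u(5910) = δ^2·u(13669) and δ^2 = u(5910)/u(13669).
With u(x) = x: δ^2 = 5910/13669 = 0.43237.
Taking the square root: δ = 0.43237^(1/2) ≈ 0.658.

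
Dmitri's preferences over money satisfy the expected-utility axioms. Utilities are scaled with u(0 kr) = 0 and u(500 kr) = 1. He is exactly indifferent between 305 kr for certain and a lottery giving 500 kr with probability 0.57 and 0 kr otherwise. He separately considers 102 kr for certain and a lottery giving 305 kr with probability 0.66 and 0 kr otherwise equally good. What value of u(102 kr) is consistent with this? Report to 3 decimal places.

0.376

First, u(305 kr) = 0.57·u(500 kr) + 0.43·u(0 kr) = 0.57.
Chaining: u(102 kr) = 0.66·0.57 + 0.34·0.00 = 0.3762.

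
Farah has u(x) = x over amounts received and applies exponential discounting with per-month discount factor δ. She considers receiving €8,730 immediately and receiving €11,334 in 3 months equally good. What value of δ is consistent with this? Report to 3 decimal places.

δ ≈ 0.917

The payoff in 3 months is discounted by δ^3, so u(8730) = δ^3·u(11334) and δ^3 = u(8730)/u(11334).
With u(x) = x: δ^3 = 8730/11334 = 0.77025.
So δ = 0.77025^(1/3) ≈ 0.917.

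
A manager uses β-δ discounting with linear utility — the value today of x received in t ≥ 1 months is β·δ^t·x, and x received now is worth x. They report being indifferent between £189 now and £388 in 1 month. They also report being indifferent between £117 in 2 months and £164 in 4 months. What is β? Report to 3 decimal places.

β ≈ 0.577

Both payoffs in the second observation are in the future, so β drops out: δ^2·117 = δ^4·164 ⇒ δ^2 = 117/164 = 0.71341, so δ = 0.84464.
The first indifference: 189 = β·δ·388, so β = 189/(δ·388) = 189/(0.84464·388) ≈ 0.577.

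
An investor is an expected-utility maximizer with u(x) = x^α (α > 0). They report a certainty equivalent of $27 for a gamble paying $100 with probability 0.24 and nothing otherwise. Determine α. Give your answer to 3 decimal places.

α ≈ 1.090

Since u(0) = 0, the lottery's EU is 0.24·100^α.
Indifference: 27^α = 0.24·100^α, so (27/100)^α = 0.24.
Take logs: α = ln 0.24 / ln(27/100) ≈ 1.08996.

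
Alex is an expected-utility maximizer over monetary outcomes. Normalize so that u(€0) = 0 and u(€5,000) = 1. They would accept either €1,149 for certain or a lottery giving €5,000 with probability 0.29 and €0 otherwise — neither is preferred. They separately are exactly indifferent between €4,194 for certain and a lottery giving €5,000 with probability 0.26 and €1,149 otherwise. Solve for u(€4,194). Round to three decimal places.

0.475

From the first indifference, u(€1,149) = 0.29·u(€5,000) + 0.71·u(€0) = 0.29·1 + 0.71·0 = 0.29.
Chaining: u(€4,194) = 0.26·1.00 + 0.74·0.29 = 0.4746.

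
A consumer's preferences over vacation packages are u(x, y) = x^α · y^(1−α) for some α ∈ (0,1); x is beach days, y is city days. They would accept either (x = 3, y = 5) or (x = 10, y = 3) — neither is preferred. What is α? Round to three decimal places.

The Cobb–Douglas utilities coincide, so 3^α·5^(1−α) = 10^α·3^(1−α).
Taking logs: α·ln 3 + (1−α)·ln 5 = α·ln 10 + (1−α)·ln 3, i.e. α·-1.203973 = (1−α)·-0.510826.
With A = -1.203973 and B = -0.510826: α·A = (1−α)·B, so α = B/(A+B) = -0.510826/-1.714799 ≈ 0.298.

α ≈ 0.298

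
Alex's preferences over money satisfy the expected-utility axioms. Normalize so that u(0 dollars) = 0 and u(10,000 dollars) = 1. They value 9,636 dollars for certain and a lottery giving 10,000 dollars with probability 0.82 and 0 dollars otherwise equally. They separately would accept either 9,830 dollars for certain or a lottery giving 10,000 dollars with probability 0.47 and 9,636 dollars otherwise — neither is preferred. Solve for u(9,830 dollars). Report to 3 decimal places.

0.905

From the first indifference, u(9,636 dollars) = 0.82·u(10,000 dollars) + 0.18·u(0 dollars) = 0.82·1 + 0.18·0 = 0.82.
The second indifference gives u(9,830 dollars) = 0.47·u(10,000 dollars) + 0.53·u(9,636 dollars) = 0.47·1.00 + 0.53·0.82 = 0.9046.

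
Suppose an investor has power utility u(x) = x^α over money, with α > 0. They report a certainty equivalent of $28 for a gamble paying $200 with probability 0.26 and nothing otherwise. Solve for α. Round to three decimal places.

The lottery's expected utility is 0.26·u(200) + 0.74·u(0) = 0.26·200^α (since u(0) = 0 for α > 0).
Setting u(28) equal to that: 28^α = 0.26·200^α ⇒ (28/200)^α = 0.26.
Take logs: α = ln 0.26 / ln(28/200) ≈ 0.68515.

α ≈ 0.685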